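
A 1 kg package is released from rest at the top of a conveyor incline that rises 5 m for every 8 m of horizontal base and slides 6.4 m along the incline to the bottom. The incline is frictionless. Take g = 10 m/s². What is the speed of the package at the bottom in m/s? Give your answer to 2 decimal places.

8.24 m/s

The weight component along the incline is mg sin 32.01° = 5.300 N and the normal force is N = mg cos 32.01° = 8.480 N.
With no friction, a = g sin 32.01° = 5.3000 m/s².
Starting from rest over a distance of 6.4 m, v² = 2aL = 2 × 5.3000 × 6.4 = 67.8400, so v = 8.2365 m/s.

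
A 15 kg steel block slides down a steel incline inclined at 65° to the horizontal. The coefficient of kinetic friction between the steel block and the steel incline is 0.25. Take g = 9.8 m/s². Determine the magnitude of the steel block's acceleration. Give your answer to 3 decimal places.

7.846 m/s²

Resolving the weight along the incline: the component pulling the steel block down the slope is mg sin 65° = 15 × 9.8 × 0.9063 = 133.226 N, and the normal force is N = mg cos 65° = 15 × 9.8 × 0.4226 = 62.122 N.
Kinetic friction acts up the slope with magnitude f = μN = 0.25 × 62.122 = 15.530 N.
Net force along the incline is 133.226 − 15.530 = 117.696 N, so a = 117.696 / 15 = 7.8464 m/s².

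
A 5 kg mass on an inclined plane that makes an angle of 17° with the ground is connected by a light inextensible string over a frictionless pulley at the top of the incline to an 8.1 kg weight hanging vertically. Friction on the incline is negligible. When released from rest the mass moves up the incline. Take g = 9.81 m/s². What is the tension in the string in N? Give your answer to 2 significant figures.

39 N

For the mass on the incline: the weight component along the slope is m₁g sin 17° = 5 × 9.81 × 0.2924 = 14.342 N and the normal force is N = m₁g cos 17° = 46.907 N.
Newton's second law for the mass (up-slope positive): T − 14.342 = 5 a. For the hanging weight (downward positive): 8.1 × 9.81 − T = 8.1 a.
Adding the two equations eliminates T: 65.119 = 13.1 a, so a = 4.9709 m/s².
Then from the hanging weight's equation, T = 8.1 × (9.81 − 4.9709) = 39.197 N.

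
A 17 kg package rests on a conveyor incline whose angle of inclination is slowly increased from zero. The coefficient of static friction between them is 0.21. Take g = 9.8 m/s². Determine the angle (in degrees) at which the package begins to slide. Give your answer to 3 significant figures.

11.9°

At the threshold of sliding, static friction is at its maximum μ_s N and exactly balances the weight component along the incline: mg sin θ = μ_s mg cos θ.
Hence tan θ = μ_s = 0.21, so θ = arctan(0.21) = 11.8598°.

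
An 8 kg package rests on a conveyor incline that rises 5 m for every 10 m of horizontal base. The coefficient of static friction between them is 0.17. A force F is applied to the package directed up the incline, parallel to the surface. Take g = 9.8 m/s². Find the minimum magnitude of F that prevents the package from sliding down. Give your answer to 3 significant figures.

23.1 N

The normal force is N = mg cos 26.57° = 70.123 N. With F at its minimum the package is on the verge of sliding down, so static friction is at its maximum μ_s N = 0.17 × 70.123 = 11.921 N and acts up the slope.
Equilibrium along the incline: F + μ_s N = mg sin 26.57°, so F = 35.062 − 11.921 = 23.141 N.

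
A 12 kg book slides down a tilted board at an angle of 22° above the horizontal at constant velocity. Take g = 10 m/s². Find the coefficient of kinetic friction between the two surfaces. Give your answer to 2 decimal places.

0.40

At constant velocity the net force along the incline is zero: mg sin 22° = μ mg cos 22°.
So μ = tan 22° = 0.3746 / 0.9272 = 0.4040.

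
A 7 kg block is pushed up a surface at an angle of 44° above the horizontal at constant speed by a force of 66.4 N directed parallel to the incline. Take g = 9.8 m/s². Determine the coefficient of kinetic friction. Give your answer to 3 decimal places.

0.380

At constant speed ΣF = 0 along the incline. The applied 66.4 N acts up the slope; the weight component mg sin 44° = 47.654 N and kinetic friction μN both act down the slope.
So 66.4 = 47.654 + μ × 49.347, giving μ = (66.4 − 47.654) / 49.347 = 0.3799.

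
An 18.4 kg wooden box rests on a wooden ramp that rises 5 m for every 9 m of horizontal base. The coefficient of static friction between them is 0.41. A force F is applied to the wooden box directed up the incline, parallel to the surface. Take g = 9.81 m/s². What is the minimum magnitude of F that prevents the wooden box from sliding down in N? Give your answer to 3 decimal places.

22.967 N

The normal force is N = mg cos 29.05° = 157.789 N. With F at its minimum the wooden box is on the verge of sliding down, so static friction is at its maximum μ_s N = 0.41 × 157.789 = 64.693 N and acts up the slope.
Equilibrium along the incline: F + μ_s N = mg sin 29.05°, so F = 87.660 − 64.693 = 22.967 N.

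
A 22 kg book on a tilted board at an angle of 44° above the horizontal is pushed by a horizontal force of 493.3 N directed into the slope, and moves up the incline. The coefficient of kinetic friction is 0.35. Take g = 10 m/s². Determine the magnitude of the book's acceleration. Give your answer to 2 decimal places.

The horizontal push has components F cos 44° = 493.3 × 0.7193 = 354.831 N up the incline and F sin 44° = 493.3 × 0.6947 = 342.696 N pressing into the surface.
The normal force is therefore N = mg cos 44° + F sin 44° = 158.246 + 342.696 = 500.942 N, and kinetic friction down the slope is μN = 0.35 × 500.942 = 175.330 N.
Along the incline: F cos 44° − mg sin 44° − μN = ma, so 354.831 − 152.834 − 175.330 = 22 a, giving a = 1.2121 m/s².

1.21 m/s²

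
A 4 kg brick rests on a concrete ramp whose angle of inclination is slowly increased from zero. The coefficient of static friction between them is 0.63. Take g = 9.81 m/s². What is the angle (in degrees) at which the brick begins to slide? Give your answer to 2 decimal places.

At the threshold of sliding, static friction is at its maximum μ_s N and exactly balances the weight component along the incline: mg sin θ = μ_s mg cos θ.
Hence tan θ = μ_s = 0.63, so θ = arctan(0.63) = 32.2109°.

32.21°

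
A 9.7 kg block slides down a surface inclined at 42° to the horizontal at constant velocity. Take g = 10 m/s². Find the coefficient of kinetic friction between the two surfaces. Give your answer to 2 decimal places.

0.90

At constant velocity the net force along the incline is zero: mg sin 42° = μ mg cos 42°.
So μ = tan 42° = 0.6691 / 0.7431 = 0.9004.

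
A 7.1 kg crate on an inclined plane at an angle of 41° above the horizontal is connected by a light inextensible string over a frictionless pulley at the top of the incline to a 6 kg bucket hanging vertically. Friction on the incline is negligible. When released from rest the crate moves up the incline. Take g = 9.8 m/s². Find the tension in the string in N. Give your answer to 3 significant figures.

For the crate on the incline: the weight component along the slope is m₁g sin 41° = 7.1 × 9.8 × 0.6561 = 45.651 N and the normal force is N = m₁g cos 41° = 52.513 N.
Newton's second law for the crate (up-slope positive): T − 45.651 = 7.1 a. For the hanging bucket (downward positive): 6 × 9.8 − T = 6 a.
Adding the two equations eliminates T: 13.149 = 13.1 a, so a = 1.0037 m/s².
Then from the hanging bucket's equation, T = 6 × (9.8 − 1.0037) = 52.778 N.

52.8 N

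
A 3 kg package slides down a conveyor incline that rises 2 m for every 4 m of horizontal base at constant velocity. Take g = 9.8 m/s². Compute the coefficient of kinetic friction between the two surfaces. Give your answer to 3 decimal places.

At constant velocity the net force along the incline is zero: mg sin 26.57° = μ mg cos 26.57°.
So μ = tan 26.57° = 0.4472 / 0.8944 = 0.5000.

0.500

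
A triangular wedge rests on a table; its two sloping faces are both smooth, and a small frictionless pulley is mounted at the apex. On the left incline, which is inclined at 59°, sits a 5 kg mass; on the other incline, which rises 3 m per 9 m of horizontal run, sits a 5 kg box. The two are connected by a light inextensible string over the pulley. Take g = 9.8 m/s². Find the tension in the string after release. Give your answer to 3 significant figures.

28.7 N

Resolve each weight along its own incline: the 5 kg mass has component 5 × 9.8 × sin 59° = 42.001 N down its slope, and the 5 kg mass has 5 × 9.8 × sin 18.43° = 15.495 N down its slope.
The 5 kg side's 42.001 N exceeds the other side's 15.495 N, so that mass slides down and the 5 kg mass slides up. Taking that direction as positive, Newton's second law for the whole system gives 42.001 − 15.495 = (5 + 5) a, so a = 26.506 / 10 = 2.6506 m/s².
For the 5 kg mass (up-slope positive): T − 15.495 = 5 × 2.6506, so T = 28.748 N.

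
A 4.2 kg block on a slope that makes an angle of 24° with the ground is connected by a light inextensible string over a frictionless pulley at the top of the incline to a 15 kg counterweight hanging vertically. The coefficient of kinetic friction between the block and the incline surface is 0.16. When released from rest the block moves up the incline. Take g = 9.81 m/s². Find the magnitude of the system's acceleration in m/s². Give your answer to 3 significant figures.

For the block on the incline: the weight component along the slope is m₁g sin 24° = 4.2 × 9.81 × 0.4067 = 16.757 N and the normal force is N = m₁g cos 24° = 37.640 N.
Kinetic friction opposes the block's motion up the incline: f = μN = 0.16 × 37.640 = 6.022 N acting down the slope.
Newton's second law for the block (up-slope positive): T − 16.757 − 6.022 = 4.2 a. For the hanging counterweight (downward positive): 15 × 9.81 − T = 15 a.
Adding the two equations eliminates T: 124.371 = 19.2 a, so a = 6.4777 m/s².

6.48 m/s²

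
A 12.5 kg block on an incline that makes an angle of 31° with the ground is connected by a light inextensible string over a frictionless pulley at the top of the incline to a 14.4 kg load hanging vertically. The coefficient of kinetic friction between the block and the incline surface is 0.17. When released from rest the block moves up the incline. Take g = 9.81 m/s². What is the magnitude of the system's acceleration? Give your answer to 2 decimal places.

For the block on the incline: the weight component along the slope is m₁g sin 31° = 12.5 × 9.81 × 0.5150 = 63.152 N and the normal force is N = m₁g cos 31° = 105.110 N.
Kinetic friction opposes the block's motion up the incline: f = μN = 0.17 × 105.110 = 17.869 N acting down the slope.
Newton's second law for the block (up-slope positive): T − 63.152 − 17.869 = 12.5 a. For the hanging load (downward positive): 14.4 × 9.81 − T = 14.4 a.
Adding the two equations eliminates T: 60.243 = 26.9 a, so a = 2.2395 m/s².

2.24 m/s²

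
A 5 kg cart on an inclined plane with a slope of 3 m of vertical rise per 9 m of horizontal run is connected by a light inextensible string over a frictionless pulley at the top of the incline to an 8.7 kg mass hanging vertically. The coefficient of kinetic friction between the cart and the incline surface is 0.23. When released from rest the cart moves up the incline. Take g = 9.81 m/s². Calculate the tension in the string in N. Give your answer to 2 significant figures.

For the cart on the incline: the weight component along the slope is m₁g sin 18.43° = 5 × 9.81 × 0.3162 = 15.510 N and the normal force is N = m₁g cos 18.43° = 46.533 N.
Kinetic friction opposes the cart's motion up the incline: f = μN = 0.23 × 46.533 = 10.703 N acting down the slope.
Newton's second law for the cart (up-slope positive): T − 15.510 − 10.703 = 5 a. For the hanging mass (downward positive): 8.7 × 9.81 − T = 8.7 a.
Adding the two equations eliminates T: 59.134 = 13.7 a, so a = 4.3164 m/s².
Then from the hanging mass's equation, T = 8.7 × (9.81 − 4.3164) = 47.794 N.

48 N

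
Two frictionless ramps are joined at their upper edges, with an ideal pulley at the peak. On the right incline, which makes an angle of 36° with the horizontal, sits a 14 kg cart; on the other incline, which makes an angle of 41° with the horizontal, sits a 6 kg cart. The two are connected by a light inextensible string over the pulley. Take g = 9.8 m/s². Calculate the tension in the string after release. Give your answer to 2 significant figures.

51 N

Resolve each weight along its own incline: the 14 kg mass has component 14 × 9.8 × sin 36° = 80.644 N down its slope, and the 6 kg mass has 6 × 9.8 × sin 41° = 38.576 N down its slope.
The 14 kg side's 80.644 N exceeds the other side's 38.576 N, so that mass slides down and the 6 kg mass slides up. Taking that direction as positive, Newton's second law for the whole system gives 80.644 − 38.576 = (14 + 6) a, so a = 42.068 / 20 = 2.1034 m/s².
For the 6 kg mass (up-slope positive): T − 38.576 = 6 × 2.1034, so T = 51.196 N.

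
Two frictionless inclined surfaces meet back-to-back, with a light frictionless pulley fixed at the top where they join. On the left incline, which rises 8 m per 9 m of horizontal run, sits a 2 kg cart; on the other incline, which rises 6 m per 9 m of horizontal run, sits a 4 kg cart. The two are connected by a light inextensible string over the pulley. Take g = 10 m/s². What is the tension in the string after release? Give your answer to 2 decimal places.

Resolve each weight along its own incline: the 2 kg mass has component 2 × 10 × sin 41.63° = 13.287 N down its slope, and the 4 kg mass has 4 × 10 × sin 33.69° = 22.188 N down its slope.
The 4 kg side's 22.188 N exceeds the other side's 13.287 N, so that mass slides down and the 2 kg mass slides up. Taking that direction as positive, Newton's second law for the whole system gives 22.188 − 13.287 = (2 + 4) a, so a = 8.901 / 6 = 1.4835 m/s².
For the 2 kg mass (up-slope positive): T − 13.287 = 2 × 1.4835, so T = 16.254 N.

16.25 N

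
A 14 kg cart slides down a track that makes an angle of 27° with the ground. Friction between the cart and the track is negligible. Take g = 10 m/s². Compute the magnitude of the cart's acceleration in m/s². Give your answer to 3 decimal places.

Resolving the weight along the incline: the component pulling the cart down the slope is mg sin 27° = 14 × 10 × 0.4540 = 63.560 N, and the normal force is N = mg cos 27° = 14 × 10 × 0.8910 = 124.740 N.
With no friction the net force along the incline is 63.560 N, so a = g sin 27° = 63.560 / 14 = 4.5400 m/s².

4.540 m/s²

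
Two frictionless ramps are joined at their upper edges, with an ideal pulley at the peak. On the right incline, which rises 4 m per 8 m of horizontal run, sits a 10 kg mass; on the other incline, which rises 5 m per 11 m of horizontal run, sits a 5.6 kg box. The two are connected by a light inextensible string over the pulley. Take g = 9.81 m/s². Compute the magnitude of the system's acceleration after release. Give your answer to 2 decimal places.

Resolve each weight along its own incline: the 10 kg mass has component 10 × 9.81 × sin 26.57° = 43.872 N down its slope, and the 5.6 kg mass has 5.6 × 9.81 × sin 24.44° = 22.733 N down its slope.
The 10 kg side's 43.872 N exceeds the other side's 22.733 N, so that mass slides down and the 5.6 kg mass slides up. Taking that direction as positive, Newton's second law for the whole system gives 43.872 − 22.733 = (10 + 5.6) a, so a = 21.139 / 15.6 = 1.3551 m/s².

1.36 m/s²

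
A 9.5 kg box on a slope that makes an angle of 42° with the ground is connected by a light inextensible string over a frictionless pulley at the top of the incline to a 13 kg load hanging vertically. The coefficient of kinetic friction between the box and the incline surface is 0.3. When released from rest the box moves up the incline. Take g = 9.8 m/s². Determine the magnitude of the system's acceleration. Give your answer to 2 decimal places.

For the box on the incline: the weight component along the slope is m₁g sin 42° = 9.5 × 9.8 × 0.6691 = 62.293 N and the normal force is N = m₁g cos 42° = 69.187 N.
Kinetic friction opposes the box's motion up the incline: f = μN = 0.3 × 69.187 = 20.756 N acting down the slope.
Newton's second law for the box (up-slope positive): T − 62.293 − 20.756 = 9.5 a. For the hanging load (downward positive): 13 × 9.8 − T = 13 a.
Adding the two equations eliminates T: 44.351 = 22.5 a, so a = 1.9712 m/s².

1.97 m/s²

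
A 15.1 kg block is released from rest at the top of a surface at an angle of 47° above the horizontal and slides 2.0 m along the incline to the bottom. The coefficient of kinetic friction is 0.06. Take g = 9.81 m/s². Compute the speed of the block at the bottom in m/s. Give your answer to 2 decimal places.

The weight component along the incline is mg sin 47° = 108.336 N and the normal force is N = mg cos 47° = 101.025 N.
Friction up the slope is f = μN = 0.06 × 101.025 = 6.062 N, so the net downslope force is 108.336 − 6.062 = 102.274 N and a = 102.274 / 15.1 = 6.7731 m/s².
Starting from rest over a distance of 2.0 m, v² = 2aL = 2 × 6.7731 × 2.0 = 27.0924, so v = 5.2050 m/s.

5.21 m/s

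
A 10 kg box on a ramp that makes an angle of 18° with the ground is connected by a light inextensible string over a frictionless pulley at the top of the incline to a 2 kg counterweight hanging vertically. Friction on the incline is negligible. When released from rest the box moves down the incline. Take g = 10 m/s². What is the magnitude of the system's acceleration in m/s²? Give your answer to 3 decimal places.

For the box on the incline: the weight component along the slope is m₁g sin 18° = 10 × 10 × 0.3090 = 30.900 N and the normal force is N = m₁g cos 18° = 95.106 N.
Newton's second law for the box (down-slope positive): 30.900 − T = 10 a. For the hanging counterweight (upward positive): T − 2 × 10 = 2 a.
Adding the two equations eliminates T: 10.900 = 12 a, so a = 0.9083 m/s².

0.908 m/s²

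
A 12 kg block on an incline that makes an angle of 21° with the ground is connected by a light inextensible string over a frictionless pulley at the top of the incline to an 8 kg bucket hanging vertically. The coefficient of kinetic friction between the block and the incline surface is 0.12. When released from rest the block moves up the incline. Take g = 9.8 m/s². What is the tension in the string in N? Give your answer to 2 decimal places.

For the block on the incline: the weight component along the slope is m₁g sin 21° = 12 × 9.8 × 0.3584 = 42.148 N and the normal force is N = m₁g cos 21° = 109.789 N.
Kinetic friction opposes the block's motion up the incline: f = μN = 0.12 × 109.789 = 13.175 N acting down the slope.
Newton's second law for the block (up-slope positive): T − 42.148 − 13.175 = 12 a. For the hanging bucket (downward positive): 8 × 9.8 − T = 8 a.
Adding the two equations eliminates T: 23.077 = 20 a, so a = 1.1539 m/s².
Then from the hanging bucket's equation, T = 8 × (9.8 − 1.1539) = 69.169 N.

69.17 N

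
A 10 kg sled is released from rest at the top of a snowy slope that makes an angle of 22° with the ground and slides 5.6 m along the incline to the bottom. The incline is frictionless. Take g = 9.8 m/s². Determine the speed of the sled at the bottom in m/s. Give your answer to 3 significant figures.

The weight component along the incline is mg sin 22° = 36.711 N and the normal force is N = mg cos 22° = 90.864 N.
With no friction, a = g sin 22° = 3.6711 m/s².
Starting from rest over a distance of 5.6 m, v² = 2aL = 2 × 3.6711 × 5.6 = 41.1163, so v = 6.4122 m/s.

6.41 m/s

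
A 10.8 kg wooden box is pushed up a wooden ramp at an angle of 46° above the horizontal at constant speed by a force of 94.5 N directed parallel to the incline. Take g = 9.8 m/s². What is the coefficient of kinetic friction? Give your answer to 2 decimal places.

At constant speed ΣF = 0 along the incline. The applied 94.5 N acts up the slope; the weight component mg sin 46° = 76.135 N and kinetic friction μN both act down the slope.
So 94.5 = 76.135 + μ × 73.523, giving μ = (94.5 − 76.135) / 73.523 = 0.2498.

0.25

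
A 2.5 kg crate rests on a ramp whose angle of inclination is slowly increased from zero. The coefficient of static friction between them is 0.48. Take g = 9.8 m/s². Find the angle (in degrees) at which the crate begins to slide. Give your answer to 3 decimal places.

25.641°

At the threshold of sliding, static friction is at its maximum μ_s N and exactly balances the weight component along the incline: mg sin θ = μ_s mg cos θ.
Hence tan θ = μ_s = 0.48, so θ = arctan(0.48) = 25.6410°.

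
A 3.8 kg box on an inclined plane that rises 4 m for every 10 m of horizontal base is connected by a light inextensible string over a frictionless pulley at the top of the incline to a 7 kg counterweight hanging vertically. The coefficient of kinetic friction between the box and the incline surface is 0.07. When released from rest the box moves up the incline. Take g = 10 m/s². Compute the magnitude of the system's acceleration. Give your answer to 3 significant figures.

For the box on the incline: the weight component along the slope is m₁g sin 21.80° = 3.8 × 10 × 0.3714 = 14.113 N and the normal force is N = m₁g cos 21.80° = 35.282 N.
Kinetic friction opposes the box's motion up the incline: f = μN = 0.07 × 35.282 = 2.470 N acting down the slope.
Newton's second law for the box (up-slope positive): T − 14.113 − 2.470 = 3.8 a. For the hanging counterweight (downward positive): 7 × 10 − T = 7 a.
Adding the two equations eliminates T: 53.417 = 10.8 a, so a = 4.9460 m/s².

4.95 m/s²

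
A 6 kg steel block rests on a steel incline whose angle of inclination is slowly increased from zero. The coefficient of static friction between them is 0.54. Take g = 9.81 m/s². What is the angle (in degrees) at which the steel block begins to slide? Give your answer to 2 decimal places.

28.37°

At the threshold of sliding, static friction is at its maximum μ_s N and exactly balances the weight component along the incline: mg sin θ = μ_s mg cos θ.
Hence tan θ = μ_s = 0.54, so θ = arctan(0.54) = 28.3690°.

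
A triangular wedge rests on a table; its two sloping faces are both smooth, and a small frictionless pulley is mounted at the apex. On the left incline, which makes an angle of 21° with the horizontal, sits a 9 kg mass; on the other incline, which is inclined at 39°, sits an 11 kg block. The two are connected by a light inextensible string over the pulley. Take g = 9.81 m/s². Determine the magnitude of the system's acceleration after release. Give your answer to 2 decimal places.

Resolve each weight along its own incline: the 9 kg mass has component 9 × 9.81 × sin 21° = 31.640 N down its slope, and the 11 kg mass has 11 × 9.81 × sin 39° = 67.910 N down its slope.
The 11 kg side's 67.910 N exceeds the other side's 31.640 N, so that mass slides down and the 9 kg mass slides up. Taking that direction as positive, Newton's second law for the whole system gives 67.910 − 31.640 = (9 + 11) a, so a = 36.270 / 20 = 1.8135 m/s².

1.81 m/s²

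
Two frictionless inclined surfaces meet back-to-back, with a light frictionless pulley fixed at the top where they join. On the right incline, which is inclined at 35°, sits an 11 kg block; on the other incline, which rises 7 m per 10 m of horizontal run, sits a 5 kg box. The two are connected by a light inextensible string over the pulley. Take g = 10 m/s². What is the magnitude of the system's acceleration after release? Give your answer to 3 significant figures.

2.15 m/s²

Resolve each weight along its own incline: the 11 kg mass has component 11 × 10 × sin 35° = 63.093 N down its slope, and the 5 kg mass has 5 × 10 × sin 34.99° = 28.673 N down its slope.
The 11 kg side's 63.093 N exceeds the other side's 28.673 N, so that mass slides down and the 5 kg mass slides up. Taking that direction as positive, Newton's second law for the whole system gives 63.093 − 28.673 = (11 + 5) a, so a = 34.420 / 16 = 2.1513 m/s².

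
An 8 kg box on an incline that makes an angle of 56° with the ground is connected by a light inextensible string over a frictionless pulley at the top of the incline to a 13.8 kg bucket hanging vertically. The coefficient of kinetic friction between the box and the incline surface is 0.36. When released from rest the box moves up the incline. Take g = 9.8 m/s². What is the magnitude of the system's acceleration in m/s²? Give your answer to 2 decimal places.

2.50 m/s²

For the box on the incline: the weight component along the slope is m₁g sin 56° = 8 × 9.8 × 0.8290 = 64.994 N and the normal force is N = m₁g cos 56° = 43.841 N.
Kinetic friction opposes the box's motion up the incline: f = μN = 0.36 × 43.841 = 15.783 N acting down the slope.
Newton's second law for the box (up-slope positive): T − 64.994 − 15.783 = 8 a. For the hanging bucket (downward positive): 13.8 × 9.8 − T = 13.8 a.
Adding the two equations eliminates T: 54.463 = 21.8 a, so a = 2.4983 m/s².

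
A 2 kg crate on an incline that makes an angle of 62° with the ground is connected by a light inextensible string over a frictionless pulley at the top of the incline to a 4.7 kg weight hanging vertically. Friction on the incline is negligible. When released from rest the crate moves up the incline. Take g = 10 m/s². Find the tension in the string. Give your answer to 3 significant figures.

26.4 N

For the crate on the incline: the weight component along the slope is m₁g sin 62° = 2 × 10 × 0.8829 = 17.658 N and the normal force is N = m₁g cos 62° = 9.389 N.
Newton's second law for the crate (up-slope positive): T − 17.658 = 2 a. For the hanging weight (downward positive): 4.7 × 10 − T = 4.7 a.
Adding the two equations eliminates T: 29.342 = 6.7 a, so a = 4.3794 m/s².
Then from the hanging weight's equation, T = 4.7 × (10 − 4.3794) = 26.417 N.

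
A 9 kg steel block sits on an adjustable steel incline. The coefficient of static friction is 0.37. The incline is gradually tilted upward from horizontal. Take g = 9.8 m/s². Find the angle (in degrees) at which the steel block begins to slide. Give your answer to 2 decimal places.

20.30°

At the threshold of sliding, static friction is at its maximum μ_s N and exactly balances the weight component along the incline: mg sin θ = μ_s mg cos θ.
Hence tan θ = μ_s = 0.37, so θ = arctan(0.37) = 20.3045°.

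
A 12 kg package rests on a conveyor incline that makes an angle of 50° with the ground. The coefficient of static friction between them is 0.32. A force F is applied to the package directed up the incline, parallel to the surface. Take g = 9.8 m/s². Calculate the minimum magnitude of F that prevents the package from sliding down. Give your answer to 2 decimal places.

65.90 N

The normal force is N = mg cos 50° = 75.592 N. With F at its minimum the package is on the verge of sliding down, so static friction is at its maximum μ_s N = 0.32 × 75.592 = 24.189 N and acts up the slope.
Equilibrium along the incline: F + μ_s N = mg sin 50°, so F = 90.087 − 24.189 = 65.898 N.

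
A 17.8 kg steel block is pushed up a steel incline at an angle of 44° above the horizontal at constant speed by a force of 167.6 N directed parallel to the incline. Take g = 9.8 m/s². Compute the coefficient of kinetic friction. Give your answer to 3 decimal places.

At constant speed ΣF = 0 along the incline. The applied 167.6 N acts up the slope; the weight component mg sin 44° = 121.176 N and kinetic friction μN both act down the slope.
So 167.6 = 121.176 + μ × 125.482, giving μ = (167.6 − 121.176) / 125.482 = 0.3700.

0.370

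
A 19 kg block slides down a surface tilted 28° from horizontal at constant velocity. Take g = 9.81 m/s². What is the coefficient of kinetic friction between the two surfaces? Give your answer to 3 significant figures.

At constant velocity the net force along the incline is zero: mg sin 28° = μ mg cos 28°.
So μ = tan 28° = 0.4695 / 0.8829 = 0.5318.

0.532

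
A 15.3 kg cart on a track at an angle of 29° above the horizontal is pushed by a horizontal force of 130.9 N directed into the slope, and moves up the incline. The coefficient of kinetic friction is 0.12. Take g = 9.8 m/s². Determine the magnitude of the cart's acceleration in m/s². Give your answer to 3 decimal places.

1.205 m/s²

The horizontal push has components F cos 29° = 130.9 × 0.8746 = 114.485 N up the incline and F sin 29° = 130.9 × 0.4848 = 63.460 N pressing into the surface.
The normal force is therefore N = mg cos 29° + F sin 29° = 131.138 + 63.460 = 194.598 N, and kinetic friction down the slope is μN = 0.12 × 194.598 = 23.352 N.
Along the incline: F cos 29° − mg sin 29° − μN = ma, so 114.485 − 72.691 − 23.352 = 15.3 a, giving a = 1.2054 m/s².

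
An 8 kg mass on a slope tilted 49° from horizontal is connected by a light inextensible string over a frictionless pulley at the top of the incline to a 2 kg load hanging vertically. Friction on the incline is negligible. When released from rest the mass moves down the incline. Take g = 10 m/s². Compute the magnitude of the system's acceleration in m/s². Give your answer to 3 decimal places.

4.038 m/s²

For the mass on the incline: the weight component along the slope is m₁g sin 49° = 8 × 10 × 0.7547 = 60.376 N and the normal force is N = m₁g cos 49° = 52.485 N.
Newton's second law for the mass (down-slope positive): 60.376 − T = 8 a. For the hanging load (upward positive): T − 2 × 10 = 2 a.
Adding the two equations eliminates T: 40.376 = 10 a, so a = 4.0376 m/s².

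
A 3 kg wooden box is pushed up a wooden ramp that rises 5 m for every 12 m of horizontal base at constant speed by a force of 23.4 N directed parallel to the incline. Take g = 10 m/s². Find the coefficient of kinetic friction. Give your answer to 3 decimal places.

At constant speed ΣF = 0 along the incline. The applied 23.4 N acts up the slope; the weight component mg sin 22.62° = 11.538 N and kinetic friction μN both act down the slope.
So 23.4 = 11.538 + μ × 27.692, giving μ = (23.4 − 11.538) / 27.692 = 0.4284.

0.428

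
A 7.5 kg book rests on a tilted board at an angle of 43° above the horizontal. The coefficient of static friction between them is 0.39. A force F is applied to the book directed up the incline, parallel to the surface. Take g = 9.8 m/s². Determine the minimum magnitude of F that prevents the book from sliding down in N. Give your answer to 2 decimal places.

29.16 N

The normal force is N = mg cos 43° = 53.754 N. With F at its minimum the book is on the verge of sliding down, so static friction is at its maximum μ_s N = 0.39 × 53.754 = 20.964 N and acts up the slope.
Equilibrium along the incline: F + μ_s N = mg sin 43°, so F = 50.127 − 20.964 = 29.163 N.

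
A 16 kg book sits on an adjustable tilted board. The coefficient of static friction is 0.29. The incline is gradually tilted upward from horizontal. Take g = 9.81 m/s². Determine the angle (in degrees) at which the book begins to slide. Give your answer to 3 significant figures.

At the threshold of sliding, static friction is at its maximum μ_s N and exactly balances the weight component along the incline: mg sin θ = μ_s mg cos θ.
Hence tan θ = μ_s = 0.29, so θ = arctan(0.29) = 16.1722°.

16.2°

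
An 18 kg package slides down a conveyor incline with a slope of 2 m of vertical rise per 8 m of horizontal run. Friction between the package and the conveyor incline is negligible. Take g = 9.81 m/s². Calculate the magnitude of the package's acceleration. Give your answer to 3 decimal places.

2.379 m/s²

Resolving the weight along the incline: the component pulling the package down the slope is mg sin 14.04° = 18 × 9.81 × 0.2425 = 42.821 N, and the normal force is N = mg cos 14.04° = 18 × 9.81 × 0.9701 = 171.300 N.
With no friction the net force along the incline is 42.821 N, so a = g sin 14.04° = 42.821 / 18 = 2.3789 m/s².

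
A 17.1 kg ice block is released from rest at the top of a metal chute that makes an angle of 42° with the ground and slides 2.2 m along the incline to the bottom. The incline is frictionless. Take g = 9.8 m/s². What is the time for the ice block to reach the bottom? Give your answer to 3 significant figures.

0.819 s

The weight component along the incline is mg sin 42° = 112.133 N and the normal force is N = mg cos 42° = 124.536 N.
With no friction, a = g sin 42° = 6.5575 m/s².
Starting from rest, L = ½at², so t = √(2L/a) = √(2 × 2.2 / 6.5575) = 0.8191 s.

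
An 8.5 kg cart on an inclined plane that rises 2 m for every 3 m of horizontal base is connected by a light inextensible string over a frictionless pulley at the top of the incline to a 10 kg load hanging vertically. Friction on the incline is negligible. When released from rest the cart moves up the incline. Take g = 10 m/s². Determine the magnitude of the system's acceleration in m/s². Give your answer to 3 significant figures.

For the cart on the incline: the weight component along the slope is m₁g sin 33.69° = 8.5 × 10 × 0.5547 = 47.149 N and the normal force is N = m₁g cos 33.69° = 70.724 N.
Newton's second law for the cart (up-slope positive): T − 47.149 = 8.5 a. For the hanging load (downward positive): 10 × 10 − T = 10 a.
Adding the two equations eliminates T: 52.851 = 18.5 a, so a = 2.8568 m/s².

2.86 m/s²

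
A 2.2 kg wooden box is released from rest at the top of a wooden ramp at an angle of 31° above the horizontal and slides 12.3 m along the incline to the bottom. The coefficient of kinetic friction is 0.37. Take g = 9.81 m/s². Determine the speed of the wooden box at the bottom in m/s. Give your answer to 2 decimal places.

The weight component along the incline is mg sin 31° = 11.116 N and the normal force is N = mg cos 31° = 18.499 N.
Friction up the slope is f = μN = 0.37 × 18.499 = 6.845 N, so the net downslope force is 11.116 − 6.845 = 4.271 N and a = 4.271 / 2.2 = 1.9414 m/s².
Starting from rest over a distance of 12.3 m, v² = 2aL = 2 × 1.9414 × 12.3 = 47.7584, so v = 6.9107 m/s.

6.91 m/s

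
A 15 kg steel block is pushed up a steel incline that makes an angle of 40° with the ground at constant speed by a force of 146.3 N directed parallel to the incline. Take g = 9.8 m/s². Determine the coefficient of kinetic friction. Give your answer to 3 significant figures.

0.460

At constant speed ΣF = 0 along the incline. The applied 146.3 N acts up the slope; the weight component mg sin 40° = 94.490 N and kinetic friction μN both act down the slope.
So 146.3 = 94.490 + μ × 112.609, giving μ = (146.3 − 94.490) / 112.609 = 0.4601.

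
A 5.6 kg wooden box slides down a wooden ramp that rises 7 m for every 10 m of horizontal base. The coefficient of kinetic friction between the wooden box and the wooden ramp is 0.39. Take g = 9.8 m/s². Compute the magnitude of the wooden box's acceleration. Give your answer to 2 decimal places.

Resolving the weight along the incline: the component pulling the wooden box down the slope is mg sin 34.99° = 5.6 × 9.8 × 0.5735 = 31.474 N, and the normal force is N = mg cos 34.99° = 5.6 × 9.8 × 0.8192 = 44.958 N.
Kinetic friction acts up the slope with magnitude f = μN = 0.39 × 44.958 = 17.534 N.
Net force along the incline is 31.474 − 17.534 = 13.940 N, so a = 13.940 / 5.6 = 2.4893 m/s².

2.49 m/s²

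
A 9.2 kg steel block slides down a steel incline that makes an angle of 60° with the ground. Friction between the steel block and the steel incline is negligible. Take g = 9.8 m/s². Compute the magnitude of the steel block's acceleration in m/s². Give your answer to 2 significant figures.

Resolving the weight along the incline: the component pulling the steel block down the slope is mg sin 60° = 9.2 × 9.8 × 0.8660 = 78.079 N, and the normal force is N = mg cos 60° = 9.2 × 9.8 × 0.5000 = 45.080 N.
With no friction the net force along the incline is 78.079 N, so a = g sin 60° = 78.079 / 9.2 = 8.4868 m/s².

8.5 m/s²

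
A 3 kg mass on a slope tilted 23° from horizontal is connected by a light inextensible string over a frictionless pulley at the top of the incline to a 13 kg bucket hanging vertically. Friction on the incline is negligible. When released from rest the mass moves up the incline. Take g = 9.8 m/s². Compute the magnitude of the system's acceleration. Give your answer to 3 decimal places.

7.245 m/s²

For the mass on the incline: the weight component along the slope is m₁g sin 23° = 3 × 9.8 × 0.3907 = 11.487 N and the normal force is N = m₁g cos 23° = 27.063 N.
Newton's second law for the mass (up-slope positive): T − 11.487 = 3 a. For the hanging bucket (downward positive): 13 × 9.8 − T = 13 a.
Adding the two equations eliminates T: 115.913 = 16 a, so a = 7.2446 m/s².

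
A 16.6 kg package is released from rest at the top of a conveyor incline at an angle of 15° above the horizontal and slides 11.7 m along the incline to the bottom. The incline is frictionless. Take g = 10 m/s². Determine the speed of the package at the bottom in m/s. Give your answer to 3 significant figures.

7.78 m/s

The weight component along the incline is mg sin 15° = 42.964 N and the normal force is N = mg cos 15° = 160.344 N.
With no friction, a = g sin 15° = 2.5882 m/s².
Starting from rest over a distance of 11.7 m, v² = 2aL = 2 × 2.5882 × 11.7 = 60.5639, so v = 7.7823 m/s.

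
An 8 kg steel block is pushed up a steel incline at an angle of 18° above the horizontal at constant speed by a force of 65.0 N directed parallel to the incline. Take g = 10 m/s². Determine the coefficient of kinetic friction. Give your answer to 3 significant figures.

At constant speed ΣF = 0 along the incline. The applied 65.0 N acts up the slope; the weight component mg sin 18° = 24.721 N and kinetic friction μN both act down the slope.
So 65.0 = 24.721 + μ × 76.085, giving μ = (65.0 − 24.721) / 76.085 = 0.5294.

0.529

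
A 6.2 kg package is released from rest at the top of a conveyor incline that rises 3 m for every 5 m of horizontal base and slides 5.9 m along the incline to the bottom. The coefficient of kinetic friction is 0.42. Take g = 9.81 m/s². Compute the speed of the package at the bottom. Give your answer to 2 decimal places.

The weight component along the incline is mg sin 30.96° = 31.293 N and the normal force is N = mg cos 30.96° = 52.154 N.
Friction up the slope is f = μN = 0.42 × 52.154 = 21.905 N, so the net downslope force is 31.293 − 21.905 = 9.388 N and a = 9.388 / 6.2 = 1.5142 m/s².
Starting from rest over a distance of 5.9 m, v² = 2aL = 2 × 1.5142 × 5.9 = 17.8676, so v = 4.2270 m/s.

4.23 m/s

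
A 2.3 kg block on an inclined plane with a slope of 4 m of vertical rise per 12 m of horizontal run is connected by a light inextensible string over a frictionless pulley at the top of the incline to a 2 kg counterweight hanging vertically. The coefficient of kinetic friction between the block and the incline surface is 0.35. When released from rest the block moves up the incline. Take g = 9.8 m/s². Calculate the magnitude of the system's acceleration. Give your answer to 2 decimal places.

For the block on the incline: the weight component along the slope is m₁g sin 18.43° = 2.3 × 9.8 × 0.3162 = 7.127 N and the normal force is N = m₁g cos 18.43° = 21.383 N.
Kinetic friction opposes the block's motion up the incline: f = μN = 0.35 × 21.383 = 7.484 N acting down the slope.
Newton's second law for the block (up-slope positive): T − 7.127 − 7.484 = 2.3 a. For the hanging counterweight (downward positive): 2 × 9.8 − T = 2 a.
Adding the two equations eliminates T: 4.989 = 4.3 a, so a = 1.1602 m/s².

1.16 m/s²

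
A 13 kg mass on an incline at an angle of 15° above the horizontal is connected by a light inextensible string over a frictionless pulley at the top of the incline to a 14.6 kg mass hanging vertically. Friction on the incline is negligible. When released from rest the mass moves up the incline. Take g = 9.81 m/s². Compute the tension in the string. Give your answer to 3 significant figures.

84.9 N

For the mass on the incline: the weight component along the slope is m₁g sin 15° = 13 × 9.81 × 0.2588 = 33.005 N and the normal force is N = m₁g cos 15° = 123.185 N.
Newton's second law for the mass (up-slope positive): T − 33.005 = 13 a. For the hanging mass (downward positive): 14.6 × 9.81 − T = 14.6 a.
Adding the two equations eliminates T: 110.221 = 27.6 a, so a = 3.9935 m/s².
Then from the hanging mass's equation, T = 14.6 × (9.81 − 3.9935) = 84.921 N.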